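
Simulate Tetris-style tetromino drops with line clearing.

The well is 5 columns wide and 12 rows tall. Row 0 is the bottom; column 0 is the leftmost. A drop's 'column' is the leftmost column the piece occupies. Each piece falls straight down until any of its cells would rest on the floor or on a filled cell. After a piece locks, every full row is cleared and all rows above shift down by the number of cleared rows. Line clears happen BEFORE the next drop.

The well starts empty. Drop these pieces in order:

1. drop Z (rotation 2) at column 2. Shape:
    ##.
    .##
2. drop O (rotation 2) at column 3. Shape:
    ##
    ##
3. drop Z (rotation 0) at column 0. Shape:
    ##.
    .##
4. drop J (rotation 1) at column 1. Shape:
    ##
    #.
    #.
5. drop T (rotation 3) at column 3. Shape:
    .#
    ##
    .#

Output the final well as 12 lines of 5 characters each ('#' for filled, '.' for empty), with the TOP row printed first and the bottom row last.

Answer: .....
.....
.....
.....
.....
.##.#
.#.##
.#..#
##.##
.####
..##.
...##

Derivation:
Drop 1: Z rot2 at col 2 lands with bottom-row=0; cleared 0 line(s) (total 0); column heights now [0 0 2 2 1], max=2
Drop 2: O rot2 at col 3 lands with bottom-row=2; cleared 0 line(s) (total 0); column heights now [0 0 2 4 4], max=4
Drop 3: Z rot0 at col 0 lands with bottom-row=2; cleared 0 line(s) (total 0); column heights now [4 4 3 4 4], max=4
Drop 4: J rot1 at col 1 lands with bottom-row=4; cleared 0 line(s) (total 0); column heights now [4 7 7 4 4], max=7
Drop 5: T rot3 at col 3 lands with bottom-row=4; cleared 0 line(s) (total 0); column heights now [4 7 7 6 7], max=7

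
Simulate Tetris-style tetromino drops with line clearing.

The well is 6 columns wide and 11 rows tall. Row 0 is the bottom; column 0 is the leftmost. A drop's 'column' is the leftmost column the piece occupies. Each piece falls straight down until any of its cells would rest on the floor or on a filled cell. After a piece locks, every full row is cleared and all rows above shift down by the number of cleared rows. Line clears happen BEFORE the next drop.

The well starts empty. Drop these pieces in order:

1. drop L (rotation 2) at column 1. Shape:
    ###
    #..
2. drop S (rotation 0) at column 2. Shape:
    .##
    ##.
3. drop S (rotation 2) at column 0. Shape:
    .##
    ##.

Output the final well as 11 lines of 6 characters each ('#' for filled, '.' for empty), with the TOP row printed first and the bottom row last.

Drop 1: L rot2 at col 1 lands with bottom-row=0; cleared 0 line(s) (total 0); column heights now [0 2 2 2 0 0], max=2
Drop 2: S rot0 at col 2 lands with bottom-row=2; cleared 0 line(s) (total 0); column heights now [0 2 3 4 4 0], max=4
Drop 3: S rot2 at col 0 lands with bottom-row=2; cleared 0 line(s) (total 0); column heights now [3 4 4 4 4 0], max=4

Answer: ......
......
......
......
......
......
......
.####.
####..
.###..
.#....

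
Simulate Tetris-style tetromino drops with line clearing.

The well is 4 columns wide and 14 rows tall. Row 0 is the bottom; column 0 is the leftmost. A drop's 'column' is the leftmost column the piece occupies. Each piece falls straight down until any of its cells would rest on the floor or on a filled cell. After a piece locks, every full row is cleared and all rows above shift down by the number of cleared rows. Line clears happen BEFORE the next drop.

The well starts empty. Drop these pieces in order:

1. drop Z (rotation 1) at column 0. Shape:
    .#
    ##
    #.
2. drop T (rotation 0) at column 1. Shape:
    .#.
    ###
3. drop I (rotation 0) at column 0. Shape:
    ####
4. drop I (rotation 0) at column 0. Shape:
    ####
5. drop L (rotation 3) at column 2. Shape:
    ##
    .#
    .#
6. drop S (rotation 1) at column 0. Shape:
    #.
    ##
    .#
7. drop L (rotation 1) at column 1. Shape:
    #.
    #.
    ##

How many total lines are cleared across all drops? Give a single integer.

Drop 1: Z rot1 at col 0 lands with bottom-row=0; cleared 0 line(s) (total 0); column heights now [2 3 0 0], max=3
Drop 2: T rot0 at col 1 lands with bottom-row=3; cleared 0 line(s) (total 0); column heights now [2 4 5 4], max=5
Drop 3: I rot0 at col 0 lands with bottom-row=5; cleared 1 line(s) (total 1); column heights now [2 4 5 4], max=5
Drop 4: I rot0 at col 0 lands with bottom-row=5; cleared 1 line(s) (total 2); column heights now [2 4 5 4], max=5
Drop 5: L rot3 at col 2 lands with bottom-row=4; cleared 0 line(s) (total 2); column heights now [2 4 7 7], max=7
Drop 6: S rot1 at col 0 lands with bottom-row=4; cleared 0 line(s) (total 2); column heights now [7 6 7 7], max=7
Drop 7: L rot1 at col 1 lands with bottom-row=7; cleared 0 line(s) (total 2); column heights now [7 10 8 7], max=10

Answer: 2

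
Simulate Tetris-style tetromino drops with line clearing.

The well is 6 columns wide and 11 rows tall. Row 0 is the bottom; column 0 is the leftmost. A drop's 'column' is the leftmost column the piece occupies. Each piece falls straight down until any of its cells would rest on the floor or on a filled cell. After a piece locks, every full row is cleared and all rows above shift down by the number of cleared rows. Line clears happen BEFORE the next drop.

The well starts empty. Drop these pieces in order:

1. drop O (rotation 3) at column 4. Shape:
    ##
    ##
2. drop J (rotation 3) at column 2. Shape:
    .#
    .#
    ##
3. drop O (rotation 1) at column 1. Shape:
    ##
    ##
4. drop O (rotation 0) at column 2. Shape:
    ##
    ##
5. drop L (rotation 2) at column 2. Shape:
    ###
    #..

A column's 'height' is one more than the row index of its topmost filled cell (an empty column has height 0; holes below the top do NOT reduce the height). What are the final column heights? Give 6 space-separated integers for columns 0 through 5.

Drop 1: O rot3 at col 4 lands with bottom-row=0; cleared 0 line(s) (total 0); column heights now [0 0 0 0 2 2], max=2
Drop 2: J rot3 at col 2 lands with bottom-row=0; cleared 0 line(s) (total 0); column heights now [0 0 1 3 2 2], max=3
Drop 3: O rot1 at col 1 lands with bottom-row=1; cleared 0 line(s) (total 0); column heights now [0 3 3 3 2 2], max=3
Drop 4: O rot0 at col 2 lands with bottom-row=3; cleared 0 line(s) (total 0); column heights now [0 3 5 5 2 2], max=5
Drop 5: L rot2 at col 2 lands with bottom-row=5; cleared 0 line(s) (total 0); column heights now [0 3 7 7 7 2], max=7

Answer: 0 3 7 7 7 2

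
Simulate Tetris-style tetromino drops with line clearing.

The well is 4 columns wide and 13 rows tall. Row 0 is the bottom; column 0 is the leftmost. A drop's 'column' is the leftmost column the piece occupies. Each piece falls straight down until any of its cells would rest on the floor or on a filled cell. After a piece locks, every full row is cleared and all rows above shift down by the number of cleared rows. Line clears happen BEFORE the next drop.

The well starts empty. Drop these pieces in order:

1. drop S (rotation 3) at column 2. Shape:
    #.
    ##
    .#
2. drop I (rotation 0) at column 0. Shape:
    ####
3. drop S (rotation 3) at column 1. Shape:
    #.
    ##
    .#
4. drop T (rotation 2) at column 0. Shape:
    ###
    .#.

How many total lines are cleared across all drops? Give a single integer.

Answer: 1

Derivation:
Drop 1: S rot3 at col 2 lands with bottom-row=0; cleared 0 line(s) (total 0); column heights now [0 0 3 2], max=3
Drop 2: I rot0 at col 0 lands with bottom-row=3; cleared 1 line(s) (total 1); column heights now [0 0 3 2], max=3
Drop 3: S rot3 at col 1 lands with bottom-row=3; cleared 0 line(s) (total 1); column heights now [0 6 5 2], max=6
Drop 4: T rot2 at col 0 lands with bottom-row=6; cleared 0 line(s) (total 1); column heights now [8 8 8 2], max=8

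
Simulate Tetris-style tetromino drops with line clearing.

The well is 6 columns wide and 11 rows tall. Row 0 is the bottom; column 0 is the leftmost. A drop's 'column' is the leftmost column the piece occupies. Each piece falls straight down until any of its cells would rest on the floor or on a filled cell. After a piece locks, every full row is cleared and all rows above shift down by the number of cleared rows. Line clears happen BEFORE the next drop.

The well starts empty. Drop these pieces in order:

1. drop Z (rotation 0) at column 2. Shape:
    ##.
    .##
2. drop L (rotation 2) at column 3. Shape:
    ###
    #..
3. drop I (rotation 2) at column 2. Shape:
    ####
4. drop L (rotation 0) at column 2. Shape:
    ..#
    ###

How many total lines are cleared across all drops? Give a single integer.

Drop 1: Z rot0 at col 2 lands with bottom-row=0; cleared 0 line(s) (total 0); column heights now [0 0 2 2 1 0], max=2
Drop 2: L rot2 at col 3 lands with bottom-row=2; cleared 0 line(s) (total 0); column heights now [0 0 2 4 4 4], max=4
Drop 3: I rot2 at col 2 lands with bottom-row=4; cleared 0 line(s) (total 0); column heights now [0 0 5 5 5 5], max=5
Drop 4: L rot0 at col 2 lands with bottom-row=5; cleared 0 line(s) (total 0); column heights now [0 0 6 6 7 5], max=7

Answer: 0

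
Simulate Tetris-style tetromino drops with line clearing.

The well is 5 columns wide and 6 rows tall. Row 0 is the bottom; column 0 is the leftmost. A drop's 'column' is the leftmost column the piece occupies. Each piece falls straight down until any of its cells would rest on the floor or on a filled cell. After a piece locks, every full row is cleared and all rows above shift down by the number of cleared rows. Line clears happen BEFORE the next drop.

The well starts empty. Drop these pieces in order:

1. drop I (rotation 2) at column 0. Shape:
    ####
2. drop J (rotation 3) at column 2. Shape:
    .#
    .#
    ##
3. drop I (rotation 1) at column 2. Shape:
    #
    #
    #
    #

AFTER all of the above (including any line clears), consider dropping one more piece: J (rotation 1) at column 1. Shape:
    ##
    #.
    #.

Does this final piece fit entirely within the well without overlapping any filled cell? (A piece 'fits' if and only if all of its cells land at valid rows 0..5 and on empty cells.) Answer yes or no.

Drop 1: I rot2 at col 0 lands with bottom-row=0; cleared 0 line(s) (total 0); column heights now [1 1 1 1 0], max=1
Drop 2: J rot3 at col 2 lands with bottom-row=1; cleared 0 line(s) (total 0); column heights now [1 1 2 4 0], max=4
Drop 3: I rot1 at col 2 lands with bottom-row=2; cleared 0 line(s) (total 0); column heights now [1 1 6 4 0], max=6
Test piece J rot1 at col 1 (width 2): heights before test = [1 1 6 4 0]; fits = False

Answer: no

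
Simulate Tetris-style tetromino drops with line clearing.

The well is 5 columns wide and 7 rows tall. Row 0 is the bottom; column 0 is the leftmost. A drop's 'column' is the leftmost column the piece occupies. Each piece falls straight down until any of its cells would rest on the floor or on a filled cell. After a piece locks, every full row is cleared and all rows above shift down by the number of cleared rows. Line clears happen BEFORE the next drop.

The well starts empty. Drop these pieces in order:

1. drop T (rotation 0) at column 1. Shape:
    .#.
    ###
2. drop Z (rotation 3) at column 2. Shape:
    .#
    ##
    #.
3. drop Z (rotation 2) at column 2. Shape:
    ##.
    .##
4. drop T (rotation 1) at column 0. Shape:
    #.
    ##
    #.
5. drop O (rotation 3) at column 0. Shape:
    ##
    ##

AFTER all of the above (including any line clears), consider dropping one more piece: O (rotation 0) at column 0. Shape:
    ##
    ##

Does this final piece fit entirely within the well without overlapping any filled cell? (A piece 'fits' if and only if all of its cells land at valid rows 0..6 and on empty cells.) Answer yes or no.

Drop 1: T rot0 at col 1 lands with bottom-row=0; cleared 0 line(s) (total 0); column heights now [0 1 2 1 0], max=2
Drop 2: Z rot3 at col 2 lands with bottom-row=2; cleared 0 line(s) (total 0); column heights now [0 1 4 5 0], max=5
Drop 3: Z rot2 at col 2 lands with bottom-row=5; cleared 0 line(s) (total 0); column heights now [0 1 7 7 6], max=7
Drop 4: T rot1 at col 0 lands with bottom-row=0; cleared 0 line(s) (total 0); column heights now [3 2 7 7 6], max=7
Drop 5: O rot3 at col 0 lands with bottom-row=3; cleared 0 line(s) (total 0); column heights now [5 5 7 7 6], max=7
Test piece O rot0 at col 0 (width 2): heights before test = [5 5 7 7 6]; fits = True

Answer: yes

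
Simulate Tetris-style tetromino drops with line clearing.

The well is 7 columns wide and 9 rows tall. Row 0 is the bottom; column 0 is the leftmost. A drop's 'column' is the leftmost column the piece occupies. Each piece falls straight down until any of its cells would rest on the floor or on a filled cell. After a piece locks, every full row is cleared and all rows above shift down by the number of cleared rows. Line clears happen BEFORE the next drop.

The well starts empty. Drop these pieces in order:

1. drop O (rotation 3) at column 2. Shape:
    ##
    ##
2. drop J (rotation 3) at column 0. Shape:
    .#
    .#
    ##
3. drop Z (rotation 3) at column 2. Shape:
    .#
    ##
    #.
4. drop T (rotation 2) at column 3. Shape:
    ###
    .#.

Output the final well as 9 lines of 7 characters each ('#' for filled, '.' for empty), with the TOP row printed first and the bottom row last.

Drop 1: O rot3 at col 2 lands with bottom-row=0; cleared 0 line(s) (total 0); column heights now [0 0 2 2 0 0 0], max=2
Drop 2: J rot3 at col 0 lands with bottom-row=0; cleared 0 line(s) (total 0); column heights now [1 3 2 2 0 0 0], max=3
Drop 3: Z rot3 at col 2 lands with bottom-row=2; cleared 0 line(s) (total 0); column heights now [1 3 4 5 0 0 0], max=5
Drop 4: T rot2 at col 3 lands with bottom-row=4; cleared 0 line(s) (total 0); column heights now [1 3 4 6 6 6 0], max=6

Answer: .......
.......
.......
...###.
...##..
..##...
.##....
.###...
####...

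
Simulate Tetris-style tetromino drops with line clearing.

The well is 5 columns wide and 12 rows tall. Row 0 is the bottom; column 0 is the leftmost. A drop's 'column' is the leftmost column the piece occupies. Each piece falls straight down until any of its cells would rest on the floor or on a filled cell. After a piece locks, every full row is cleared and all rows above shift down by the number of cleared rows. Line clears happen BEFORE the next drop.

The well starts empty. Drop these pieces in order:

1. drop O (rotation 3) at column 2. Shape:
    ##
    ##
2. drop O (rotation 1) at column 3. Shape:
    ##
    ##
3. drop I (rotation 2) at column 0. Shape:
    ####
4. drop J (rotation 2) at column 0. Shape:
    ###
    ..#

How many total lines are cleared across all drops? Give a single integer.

Drop 1: O rot3 at col 2 lands with bottom-row=0; cleared 0 line(s) (total 0); column heights now [0 0 2 2 0], max=2
Drop 2: O rot1 at col 3 lands with bottom-row=2; cleared 0 line(s) (total 0); column heights now [0 0 2 4 4], max=4
Drop 3: I rot2 at col 0 lands with bottom-row=4; cleared 0 line(s) (total 0); column heights now [5 5 5 5 4], max=5
Drop 4: J rot2 at col 0 lands with bottom-row=5; cleared 0 line(s) (total 0); column heights now [7 7 7 5 4], max=7

Answer: 0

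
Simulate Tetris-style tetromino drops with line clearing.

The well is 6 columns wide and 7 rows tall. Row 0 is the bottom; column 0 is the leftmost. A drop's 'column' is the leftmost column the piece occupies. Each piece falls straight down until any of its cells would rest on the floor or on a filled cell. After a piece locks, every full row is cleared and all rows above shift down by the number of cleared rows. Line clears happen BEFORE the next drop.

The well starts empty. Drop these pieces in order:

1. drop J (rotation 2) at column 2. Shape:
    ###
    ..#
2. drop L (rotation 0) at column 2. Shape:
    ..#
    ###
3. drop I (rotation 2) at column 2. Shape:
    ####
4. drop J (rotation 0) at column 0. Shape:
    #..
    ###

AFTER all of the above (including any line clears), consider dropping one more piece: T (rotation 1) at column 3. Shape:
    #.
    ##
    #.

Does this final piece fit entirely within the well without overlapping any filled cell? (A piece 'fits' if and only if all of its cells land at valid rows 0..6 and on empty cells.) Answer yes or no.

Drop 1: J rot2 at col 2 lands with bottom-row=0; cleared 0 line(s) (total 0); column heights now [0 0 2 2 2 0], max=2
Drop 2: L rot0 at col 2 lands with bottom-row=2; cleared 0 line(s) (total 0); column heights now [0 0 3 3 4 0], max=4
Drop 3: I rot2 at col 2 lands with bottom-row=4; cleared 0 line(s) (total 0); column heights now [0 0 5 5 5 5], max=5
Drop 4: J rot0 at col 0 lands with bottom-row=5; cleared 0 line(s) (total 0); column heights now [7 6 6 5 5 5], max=7
Test piece T rot1 at col 3 (width 2): heights before test = [7 6 6 5 5 5]; fits = False

Answer: no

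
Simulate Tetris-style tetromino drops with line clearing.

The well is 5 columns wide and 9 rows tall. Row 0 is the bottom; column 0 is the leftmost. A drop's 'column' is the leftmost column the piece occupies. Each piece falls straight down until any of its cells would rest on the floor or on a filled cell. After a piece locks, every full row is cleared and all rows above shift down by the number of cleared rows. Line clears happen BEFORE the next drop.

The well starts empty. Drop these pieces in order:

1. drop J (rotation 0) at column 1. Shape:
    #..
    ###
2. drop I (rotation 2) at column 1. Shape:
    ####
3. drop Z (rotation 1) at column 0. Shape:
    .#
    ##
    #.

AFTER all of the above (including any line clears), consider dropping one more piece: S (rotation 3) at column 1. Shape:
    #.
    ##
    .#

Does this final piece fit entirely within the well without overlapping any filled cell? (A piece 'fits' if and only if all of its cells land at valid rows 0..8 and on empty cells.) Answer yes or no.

Drop 1: J rot0 at col 1 lands with bottom-row=0; cleared 0 line(s) (total 0); column heights now [0 2 1 1 0], max=2
Drop 2: I rot2 at col 1 lands with bottom-row=2; cleared 0 line(s) (total 0); column heights now [0 3 3 3 3], max=3
Drop 3: Z rot1 at col 0 lands with bottom-row=2; cleared 1 line(s) (total 1); column heights now [3 4 1 1 0], max=4
Test piece S rot3 at col 1 (width 2): heights before test = [3 4 1 1 0]; fits = True

Answer: yes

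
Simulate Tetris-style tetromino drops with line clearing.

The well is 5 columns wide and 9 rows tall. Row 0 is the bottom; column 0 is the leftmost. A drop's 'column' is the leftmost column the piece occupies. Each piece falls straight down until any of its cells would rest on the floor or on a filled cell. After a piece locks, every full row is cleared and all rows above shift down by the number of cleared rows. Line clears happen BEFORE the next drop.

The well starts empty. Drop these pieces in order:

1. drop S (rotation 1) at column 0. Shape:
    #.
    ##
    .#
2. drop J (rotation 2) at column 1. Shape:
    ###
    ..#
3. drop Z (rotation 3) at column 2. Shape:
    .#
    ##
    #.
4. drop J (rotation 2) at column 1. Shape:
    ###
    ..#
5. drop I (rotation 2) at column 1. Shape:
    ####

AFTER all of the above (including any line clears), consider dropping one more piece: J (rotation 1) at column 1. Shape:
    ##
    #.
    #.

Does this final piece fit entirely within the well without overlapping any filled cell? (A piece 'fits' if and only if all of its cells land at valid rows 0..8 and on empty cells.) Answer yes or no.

Drop 1: S rot1 at col 0 lands with bottom-row=0; cleared 0 line(s) (total 0); column heights now [3 2 0 0 0], max=3
Drop 2: J rot2 at col 1 lands with bottom-row=1; cleared 0 line(s) (total 0); column heights now [3 3 3 3 0], max=3
Drop 3: Z rot3 at col 2 lands with bottom-row=3; cleared 0 line(s) (total 0); column heights now [3 3 5 6 0], max=6
Drop 4: J rot2 at col 1 lands with bottom-row=6; cleared 0 line(s) (total 0); column heights now [3 8 8 8 0], max=8
Drop 5: I rot2 at col 1 lands with bottom-row=8; cleared 0 line(s) (total 0); column heights now [3 9 9 9 9], max=9
Test piece J rot1 at col 1 (width 2): heights before test = [3 9 9 9 9]; fits = False

Answer: no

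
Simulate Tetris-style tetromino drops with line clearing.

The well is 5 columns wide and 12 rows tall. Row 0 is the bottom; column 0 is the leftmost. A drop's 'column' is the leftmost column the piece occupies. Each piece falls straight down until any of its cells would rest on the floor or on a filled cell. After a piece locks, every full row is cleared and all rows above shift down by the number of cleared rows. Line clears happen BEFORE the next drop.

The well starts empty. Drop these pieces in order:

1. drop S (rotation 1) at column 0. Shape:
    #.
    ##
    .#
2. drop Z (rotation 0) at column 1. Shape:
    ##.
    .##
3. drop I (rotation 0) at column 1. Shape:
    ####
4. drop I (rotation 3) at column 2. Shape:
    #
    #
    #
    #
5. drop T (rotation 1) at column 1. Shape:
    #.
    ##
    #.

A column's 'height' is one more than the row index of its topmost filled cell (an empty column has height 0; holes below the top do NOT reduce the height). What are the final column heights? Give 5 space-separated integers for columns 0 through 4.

Drop 1: S rot1 at col 0 lands with bottom-row=0; cleared 0 line(s) (total 0); column heights now [3 2 0 0 0], max=3
Drop 2: Z rot0 at col 1 lands with bottom-row=1; cleared 0 line(s) (total 0); column heights now [3 3 3 2 0], max=3
Drop 3: I rot0 at col 1 lands with bottom-row=3; cleared 0 line(s) (total 0); column heights now [3 4 4 4 4], max=4
Drop 4: I rot3 at col 2 lands with bottom-row=4; cleared 0 line(s) (total 0); column heights now [3 4 8 4 4], max=8
Drop 5: T rot1 at col 1 lands with bottom-row=7; cleared 0 line(s) (total 0); column heights now [3 10 9 4 4], max=10

Answer: 3 10 9 4 4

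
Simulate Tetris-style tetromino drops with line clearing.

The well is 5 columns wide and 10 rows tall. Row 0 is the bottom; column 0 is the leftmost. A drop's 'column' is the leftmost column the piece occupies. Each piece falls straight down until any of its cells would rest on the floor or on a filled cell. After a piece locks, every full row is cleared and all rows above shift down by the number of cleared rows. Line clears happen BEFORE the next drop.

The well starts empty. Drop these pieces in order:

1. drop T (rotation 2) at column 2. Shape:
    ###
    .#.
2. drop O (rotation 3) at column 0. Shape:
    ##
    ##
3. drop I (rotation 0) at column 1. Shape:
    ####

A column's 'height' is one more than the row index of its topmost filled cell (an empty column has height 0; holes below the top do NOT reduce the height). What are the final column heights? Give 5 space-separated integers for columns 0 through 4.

Answer: 1 2 2 2 2

Derivation:
Drop 1: T rot2 at col 2 lands with bottom-row=0; cleared 0 line(s) (total 0); column heights now [0 0 2 2 2], max=2
Drop 2: O rot3 at col 0 lands with bottom-row=0; cleared 1 line(s) (total 1); column heights now [1 1 0 1 0], max=1
Drop 3: I rot0 at col 1 lands with bottom-row=1; cleared 0 line(s) (total 1); column heights now [1 2 2 2 2], max=2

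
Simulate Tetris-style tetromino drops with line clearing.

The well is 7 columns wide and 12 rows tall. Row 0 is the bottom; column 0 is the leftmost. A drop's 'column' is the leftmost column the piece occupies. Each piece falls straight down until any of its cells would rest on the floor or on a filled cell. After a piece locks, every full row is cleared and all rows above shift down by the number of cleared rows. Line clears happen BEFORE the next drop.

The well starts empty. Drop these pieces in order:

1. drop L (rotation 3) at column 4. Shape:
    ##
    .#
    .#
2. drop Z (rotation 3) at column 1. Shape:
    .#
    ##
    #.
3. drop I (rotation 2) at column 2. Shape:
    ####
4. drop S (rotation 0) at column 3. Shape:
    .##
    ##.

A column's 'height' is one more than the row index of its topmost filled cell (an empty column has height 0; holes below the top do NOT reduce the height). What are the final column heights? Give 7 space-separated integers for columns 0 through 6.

Answer: 0 2 4 5 6 6 0

Derivation:
Drop 1: L rot3 at col 4 lands with bottom-row=0; cleared 0 line(s) (total 0); column heights now [0 0 0 0 3 3 0], max=3
Drop 2: Z rot3 at col 1 lands with bottom-row=0; cleared 0 line(s) (total 0); column heights now [0 2 3 0 3 3 0], max=3
Drop 3: I rot2 at col 2 lands with bottom-row=3; cleared 0 line(s) (total 0); column heights now [0 2 4 4 4 4 0], max=4
Drop 4: S rot0 at col 3 lands with bottom-row=4; cleared 0 line(s) (total 0); column heights now [0 2 4 5 6 6 0], max=6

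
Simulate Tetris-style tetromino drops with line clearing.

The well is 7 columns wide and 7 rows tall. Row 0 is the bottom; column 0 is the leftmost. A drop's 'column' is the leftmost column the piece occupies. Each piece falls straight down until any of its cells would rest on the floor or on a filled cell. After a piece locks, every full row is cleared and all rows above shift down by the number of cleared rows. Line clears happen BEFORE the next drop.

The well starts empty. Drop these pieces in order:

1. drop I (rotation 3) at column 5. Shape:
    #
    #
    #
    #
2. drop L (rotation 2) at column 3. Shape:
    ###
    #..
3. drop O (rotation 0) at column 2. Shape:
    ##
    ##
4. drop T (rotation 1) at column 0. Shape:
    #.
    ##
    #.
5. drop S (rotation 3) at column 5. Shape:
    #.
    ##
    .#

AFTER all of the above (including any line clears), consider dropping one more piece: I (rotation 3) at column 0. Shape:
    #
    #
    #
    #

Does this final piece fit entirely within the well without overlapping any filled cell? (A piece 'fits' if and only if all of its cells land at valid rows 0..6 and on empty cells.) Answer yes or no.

Answer: yes

Derivation:
Drop 1: I rot3 at col 5 lands with bottom-row=0; cleared 0 line(s) (total 0); column heights now [0 0 0 0 0 4 0], max=4
Drop 2: L rot2 at col 3 lands with bottom-row=3; cleared 0 line(s) (total 0); column heights now [0 0 0 5 5 5 0], max=5
Drop 3: O rot0 at col 2 lands with bottom-row=5; cleared 0 line(s) (total 0); column heights now [0 0 7 7 5 5 0], max=7
Drop 4: T rot1 at col 0 lands with bottom-row=0; cleared 0 line(s) (total 0); column heights now [3 2 7 7 5 5 0], max=7
Drop 5: S rot3 at col 5 lands with bottom-row=4; cleared 0 line(s) (total 0); column heights now [3 2 7 7 5 7 6], max=7
Test piece I rot3 at col 0 (width 1): heights before test = [3 2 7 7 5 7 6]; fits = True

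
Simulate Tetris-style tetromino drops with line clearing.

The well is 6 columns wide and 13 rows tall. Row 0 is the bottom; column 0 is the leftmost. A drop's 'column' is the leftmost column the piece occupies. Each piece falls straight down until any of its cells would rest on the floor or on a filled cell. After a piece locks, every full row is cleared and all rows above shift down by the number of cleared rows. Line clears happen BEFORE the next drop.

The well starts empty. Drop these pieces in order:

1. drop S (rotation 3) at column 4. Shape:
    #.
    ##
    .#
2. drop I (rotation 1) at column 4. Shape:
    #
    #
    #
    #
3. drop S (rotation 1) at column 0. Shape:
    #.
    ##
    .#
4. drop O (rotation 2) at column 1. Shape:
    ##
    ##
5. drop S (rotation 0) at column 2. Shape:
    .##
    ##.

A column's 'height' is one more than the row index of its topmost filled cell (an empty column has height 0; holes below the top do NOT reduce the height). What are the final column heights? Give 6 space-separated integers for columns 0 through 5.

Answer: 3 4 7 8 8 2

Derivation:
Drop 1: S rot3 at col 4 lands with bottom-row=0; cleared 0 line(s) (total 0); column heights now [0 0 0 0 3 2], max=3
Drop 2: I rot1 at col 4 lands with bottom-row=3; cleared 0 line(s) (total 0); column heights now [0 0 0 0 7 2], max=7
Drop 3: S rot1 at col 0 lands with bottom-row=0; cleared 0 line(s) (total 0); column heights now [3 2 0 0 7 2], max=7
Drop 4: O rot2 at col 1 lands with bottom-row=2; cleared 0 line(s) (total 0); column heights now [3 4 4 0 7 2], max=7
Drop 5: S rot0 at col 2 lands with bottom-row=6; cleared 0 line(s) (total 0); column heights now [3 4 7 8 8 2], max=8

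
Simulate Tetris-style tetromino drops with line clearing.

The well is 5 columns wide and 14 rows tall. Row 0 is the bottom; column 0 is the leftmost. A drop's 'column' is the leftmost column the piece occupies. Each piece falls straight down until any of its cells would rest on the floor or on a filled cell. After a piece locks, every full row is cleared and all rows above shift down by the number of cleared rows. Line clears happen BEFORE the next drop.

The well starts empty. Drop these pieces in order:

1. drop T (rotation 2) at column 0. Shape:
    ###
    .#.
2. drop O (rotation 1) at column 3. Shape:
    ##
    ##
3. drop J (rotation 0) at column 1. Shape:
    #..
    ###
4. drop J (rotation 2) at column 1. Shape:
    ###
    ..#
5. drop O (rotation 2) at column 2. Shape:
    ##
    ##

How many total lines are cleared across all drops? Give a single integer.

Answer: 1

Derivation:
Drop 1: T rot2 at col 0 lands with bottom-row=0; cleared 0 line(s) (total 0); column heights now [2 2 2 0 0], max=2
Drop 2: O rot1 at col 3 lands with bottom-row=0; cleared 1 line(s) (total 1); column heights now [0 1 0 1 1], max=1
Drop 3: J rot0 at col 1 lands with bottom-row=1; cleared 0 line(s) (total 1); column heights now [0 3 2 2 1], max=3
Drop 4: J rot2 at col 1 lands with bottom-row=2; cleared 0 line(s) (total 1); column heights now [0 4 4 4 1], max=4
Drop 5: O rot2 at col 2 lands with bottom-row=4; cleared 0 line(s) (total 1); column heights now [0 4 6 6 1], max=6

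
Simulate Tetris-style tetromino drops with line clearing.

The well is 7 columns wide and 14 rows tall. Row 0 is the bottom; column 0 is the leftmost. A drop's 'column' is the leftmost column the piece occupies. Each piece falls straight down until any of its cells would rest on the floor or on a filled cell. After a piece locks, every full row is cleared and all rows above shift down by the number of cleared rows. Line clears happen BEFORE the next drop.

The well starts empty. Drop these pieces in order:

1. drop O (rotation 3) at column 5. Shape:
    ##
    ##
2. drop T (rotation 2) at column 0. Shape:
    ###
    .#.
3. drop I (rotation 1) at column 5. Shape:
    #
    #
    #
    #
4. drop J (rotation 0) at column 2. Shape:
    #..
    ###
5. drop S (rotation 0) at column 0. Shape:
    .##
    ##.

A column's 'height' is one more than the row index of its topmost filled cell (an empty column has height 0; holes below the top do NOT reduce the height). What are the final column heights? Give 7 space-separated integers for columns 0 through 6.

Answer: 4 5 5 3 3 6 2

Derivation:
Drop 1: O rot3 at col 5 lands with bottom-row=0; cleared 0 line(s) (total 0); column heights now [0 0 0 0 0 2 2], max=2
Drop 2: T rot2 at col 0 lands with bottom-row=0; cleared 0 line(s) (total 0); column heights now [2 2 2 0 0 2 2], max=2
Drop 3: I rot1 at col 5 lands with bottom-row=2; cleared 0 line(s) (total 0); column heights now [2 2 2 0 0 6 2], max=6
Drop 4: J rot0 at col 2 lands with bottom-row=2; cleared 0 line(s) (total 0); column heights now [2 2 4 3 3 6 2], max=6
Drop 5: S rot0 at col 0 lands with bottom-row=3; cleared 0 line(s) (total 0); column heights now [4 5 5 3 3 6 2], max=6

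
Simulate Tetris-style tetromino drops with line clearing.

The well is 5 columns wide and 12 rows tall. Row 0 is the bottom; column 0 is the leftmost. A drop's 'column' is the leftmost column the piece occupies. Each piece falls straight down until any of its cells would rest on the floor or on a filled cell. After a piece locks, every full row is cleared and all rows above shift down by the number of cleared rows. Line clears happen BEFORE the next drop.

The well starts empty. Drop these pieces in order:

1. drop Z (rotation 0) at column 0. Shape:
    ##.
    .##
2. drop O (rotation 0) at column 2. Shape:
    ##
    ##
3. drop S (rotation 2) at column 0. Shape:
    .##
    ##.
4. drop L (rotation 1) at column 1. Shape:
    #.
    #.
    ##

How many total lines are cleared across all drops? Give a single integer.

Answer: 0

Derivation:
Drop 1: Z rot0 at col 0 lands with bottom-row=0; cleared 0 line(s) (total 0); column heights now [2 2 1 0 0], max=2
Drop 2: O rot0 at col 2 lands with bottom-row=1; cleared 0 line(s) (total 0); column heights now [2 2 3 3 0], max=3
Drop 3: S rot2 at col 0 lands with bottom-row=2; cleared 0 line(s) (total 0); column heights now [3 4 4 3 0], max=4
Drop 4: L rot1 at col 1 lands with bottom-row=4; cleared 0 line(s) (total 0); column heights now [3 7 5 3 0], max=7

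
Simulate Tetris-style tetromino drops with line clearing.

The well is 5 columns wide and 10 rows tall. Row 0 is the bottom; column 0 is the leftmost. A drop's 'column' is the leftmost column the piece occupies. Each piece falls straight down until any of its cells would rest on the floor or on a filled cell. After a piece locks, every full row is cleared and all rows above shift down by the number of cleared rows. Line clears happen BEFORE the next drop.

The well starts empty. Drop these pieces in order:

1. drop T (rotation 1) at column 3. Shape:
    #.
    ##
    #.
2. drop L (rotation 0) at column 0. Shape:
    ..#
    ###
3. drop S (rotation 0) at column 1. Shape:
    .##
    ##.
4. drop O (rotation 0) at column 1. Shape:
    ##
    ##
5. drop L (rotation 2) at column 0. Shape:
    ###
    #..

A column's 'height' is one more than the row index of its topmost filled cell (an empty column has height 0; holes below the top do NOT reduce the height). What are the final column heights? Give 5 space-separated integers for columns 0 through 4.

Answer: 7 7 7 4 2

Derivation:
Drop 1: T rot1 at col 3 lands with bottom-row=0; cleared 0 line(s) (total 0); column heights now [0 0 0 3 2], max=3
Drop 2: L rot0 at col 0 lands with bottom-row=0; cleared 0 line(s) (total 0); column heights now [1 1 2 3 2], max=3
Drop 3: S rot0 at col 1 lands with bottom-row=2; cleared 0 line(s) (total 0); column heights now [1 3 4 4 2], max=4
Drop 4: O rot0 at col 1 lands with bottom-row=4; cleared 0 line(s) (total 0); column heights now [1 6 6 4 2], max=6
Drop 5: L rot2 at col 0 lands with bottom-row=5; cleared 0 line(s) (total 0); column heights now [7 7 7 4 2], max=7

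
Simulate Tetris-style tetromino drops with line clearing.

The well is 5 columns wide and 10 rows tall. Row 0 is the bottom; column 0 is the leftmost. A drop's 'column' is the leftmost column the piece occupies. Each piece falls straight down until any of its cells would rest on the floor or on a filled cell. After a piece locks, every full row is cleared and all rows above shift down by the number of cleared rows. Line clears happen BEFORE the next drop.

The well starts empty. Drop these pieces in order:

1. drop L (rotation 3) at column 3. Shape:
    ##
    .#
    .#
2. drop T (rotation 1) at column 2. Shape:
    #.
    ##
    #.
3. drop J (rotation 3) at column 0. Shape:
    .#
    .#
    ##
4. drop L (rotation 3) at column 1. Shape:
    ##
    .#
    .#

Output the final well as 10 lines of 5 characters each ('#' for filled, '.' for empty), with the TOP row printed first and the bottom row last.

Drop 1: L rot3 at col 3 lands with bottom-row=0; cleared 0 line(s) (total 0); column heights now [0 0 0 3 3], max=3
Drop 2: T rot1 at col 2 lands with bottom-row=2; cleared 0 line(s) (total 0); column heights now [0 0 5 4 3], max=5
Drop 3: J rot3 at col 0 lands with bottom-row=0; cleared 0 line(s) (total 0); column heights now [1 3 5 4 3], max=5
Drop 4: L rot3 at col 1 lands with bottom-row=5; cleared 0 line(s) (total 0); column heights now [1 8 8 4 3], max=8

Answer: .....
.....
.##..
..#..
..#..
..#..
..##.
.####
.#..#
##..#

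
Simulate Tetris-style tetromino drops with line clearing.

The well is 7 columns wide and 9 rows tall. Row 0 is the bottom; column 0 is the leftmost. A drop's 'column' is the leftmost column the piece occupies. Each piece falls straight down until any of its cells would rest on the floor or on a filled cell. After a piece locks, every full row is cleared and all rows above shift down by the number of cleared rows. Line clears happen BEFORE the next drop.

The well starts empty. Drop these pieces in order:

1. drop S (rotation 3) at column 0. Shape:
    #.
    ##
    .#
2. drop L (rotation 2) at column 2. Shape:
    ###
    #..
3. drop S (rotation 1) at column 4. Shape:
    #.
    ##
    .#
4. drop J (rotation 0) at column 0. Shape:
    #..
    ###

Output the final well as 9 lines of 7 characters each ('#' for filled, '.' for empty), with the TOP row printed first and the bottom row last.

Answer: .......
.......
.......
.......
#......
###.#..
#...##.
######.
.##....

Derivation:
Drop 1: S rot3 at col 0 lands with bottom-row=0; cleared 0 line(s) (total 0); column heights now [3 2 0 0 0 0 0], max=3
Drop 2: L rot2 at col 2 lands with bottom-row=0; cleared 0 line(s) (total 0); column heights now [3 2 2 2 2 0 0], max=3
Drop 3: S rot1 at col 4 lands with bottom-row=1; cleared 0 line(s) (total 0); column heights now [3 2 2 2 4 3 0], max=4
Drop 4: J rot0 at col 0 lands with bottom-row=3; cleared 0 line(s) (total 0); column heights now [5 4 4 2 4 3 0], max=5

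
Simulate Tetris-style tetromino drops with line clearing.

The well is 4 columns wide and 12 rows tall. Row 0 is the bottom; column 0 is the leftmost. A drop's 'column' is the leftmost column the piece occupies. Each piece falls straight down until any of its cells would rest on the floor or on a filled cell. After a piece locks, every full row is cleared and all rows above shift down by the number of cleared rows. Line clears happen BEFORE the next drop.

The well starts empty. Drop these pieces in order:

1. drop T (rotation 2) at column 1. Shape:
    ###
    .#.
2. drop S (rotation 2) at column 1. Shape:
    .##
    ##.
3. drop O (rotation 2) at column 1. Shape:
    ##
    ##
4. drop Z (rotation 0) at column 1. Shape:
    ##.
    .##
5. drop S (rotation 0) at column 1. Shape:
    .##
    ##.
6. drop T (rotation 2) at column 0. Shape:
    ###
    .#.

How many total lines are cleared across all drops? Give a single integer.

Drop 1: T rot2 at col 1 lands with bottom-row=0; cleared 0 line(s) (total 0); column heights now [0 2 2 2], max=2
Drop 2: S rot2 at col 1 lands with bottom-row=2; cleared 0 line(s) (total 0); column heights now [0 3 4 4], max=4
Drop 3: O rot2 at col 1 lands with bottom-row=4; cleared 0 line(s) (total 0); column heights now [0 6 6 4], max=6
Drop 4: Z rot0 at col 1 lands with bottom-row=6; cleared 0 line(s) (total 0); column heights now [0 8 8 7], max=8
Drop 5: S rot0 at col 1 lands with bottom-row=8; cleared 0 line(s) (total 0); column heights now [0 9 10 10], max=10
Drop 6: T rot2 at col 0 lands with bottom-row=9; cleared 0 line(s) (total 0); column heights now [11 11 11 10], max=11

Answer: 0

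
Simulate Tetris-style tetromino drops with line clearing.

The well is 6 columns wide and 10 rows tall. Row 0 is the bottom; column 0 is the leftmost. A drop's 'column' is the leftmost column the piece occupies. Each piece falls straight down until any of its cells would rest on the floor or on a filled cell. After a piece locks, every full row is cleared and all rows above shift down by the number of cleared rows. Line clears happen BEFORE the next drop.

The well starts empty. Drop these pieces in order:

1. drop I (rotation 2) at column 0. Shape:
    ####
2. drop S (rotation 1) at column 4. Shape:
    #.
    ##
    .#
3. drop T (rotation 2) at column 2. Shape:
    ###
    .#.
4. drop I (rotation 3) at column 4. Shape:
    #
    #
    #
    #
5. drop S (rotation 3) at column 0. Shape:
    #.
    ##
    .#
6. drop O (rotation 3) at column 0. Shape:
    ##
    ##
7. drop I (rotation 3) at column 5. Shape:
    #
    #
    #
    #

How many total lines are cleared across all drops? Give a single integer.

Drop 1: I rot2 at col 0 lands with bottom-row=0; cleared 0 line(s) (total 0); column heights now [1 1 1 1 0 0], max=1
Drop 2: S rot1 at col 4 lands with bottom-row=0; cleared 0 line(s) (total 0); column heights now [1 1 1 1 3 2], max=3
Drop 3: T rot2 at col 2 lands with bottom-row=2; cleared 0 line(s) (total 0); column heights now [1 1 4 4 4 2], max=4
Drop 4: I rot3 at col 4 lands with bottom-row=4; cleared 0 line(s) (total 0); column heights now [1 1 4 4 8 2], max=8
Drop 5: S rot3 at col 0 lands with bottom-row=1; cleared 0 line(s) (total 0); column heights now [4 3 4 4 8 2], max=8
Drop 6: O rot3 at col 0 lands with bottom-row=4; cleared 0 line(s) (total 0); column heights now [6 6 4 4 8 2], max=8
Drop 7: I rot3 at col 5 lands with bottom-row=2; cleared 0 line(s) (total 0); column heights now [6 6 4 4 8 6], max=8

Answer: 0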